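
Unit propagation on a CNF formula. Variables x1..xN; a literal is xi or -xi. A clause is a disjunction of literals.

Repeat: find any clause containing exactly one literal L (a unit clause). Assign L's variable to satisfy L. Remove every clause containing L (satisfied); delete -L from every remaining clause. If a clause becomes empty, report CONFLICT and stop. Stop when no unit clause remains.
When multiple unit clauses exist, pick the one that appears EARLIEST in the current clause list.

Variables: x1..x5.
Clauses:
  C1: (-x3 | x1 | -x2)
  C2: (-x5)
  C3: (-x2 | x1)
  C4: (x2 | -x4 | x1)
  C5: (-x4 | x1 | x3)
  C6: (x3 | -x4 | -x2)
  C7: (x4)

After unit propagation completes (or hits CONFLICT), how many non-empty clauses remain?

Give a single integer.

unit clause [-5] forces x5=F; simplify:
  satisfied 1 clause(s); 6 remain; assigned so far: [5]
unit clause [4] forces x4=T; simplify:
  drop -4 from [2, -4, 1] -> [2, 1]
  drop -4 from [-4, 1, 3] -> [1, 3]
  drop -4 from [3, -4, -2] -> [3, -2]
  satisfied 1 clause(s); 5 remain; assigned so far: [4, 5]

Answer: 5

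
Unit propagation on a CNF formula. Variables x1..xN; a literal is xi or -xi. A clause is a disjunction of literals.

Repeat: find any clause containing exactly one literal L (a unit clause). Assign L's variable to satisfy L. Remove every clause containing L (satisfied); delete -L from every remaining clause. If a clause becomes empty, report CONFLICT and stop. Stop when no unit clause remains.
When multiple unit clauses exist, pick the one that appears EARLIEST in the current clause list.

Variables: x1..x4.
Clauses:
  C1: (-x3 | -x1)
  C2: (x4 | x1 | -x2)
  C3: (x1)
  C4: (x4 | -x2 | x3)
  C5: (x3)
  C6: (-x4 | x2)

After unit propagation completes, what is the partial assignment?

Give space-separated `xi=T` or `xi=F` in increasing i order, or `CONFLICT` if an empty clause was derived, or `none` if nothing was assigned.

unit clause [1] forces x1=T; simplify:
  drop -1 from [-3, -1] -> [-3]
  satisfied 2 clause(s); 4 remain; assigned so far: [1]
unit clause [-3] forces x3=F; simplify:
  drop 3 from [4, -2, 3] -> [4, -2]
  drop 3 from [3] -> [] (empty!)
  satisfied 1 clause(s); 3 remain; assigned so far: [1, 3]
CONFLICT (empty clause)

Answer: CONFLICT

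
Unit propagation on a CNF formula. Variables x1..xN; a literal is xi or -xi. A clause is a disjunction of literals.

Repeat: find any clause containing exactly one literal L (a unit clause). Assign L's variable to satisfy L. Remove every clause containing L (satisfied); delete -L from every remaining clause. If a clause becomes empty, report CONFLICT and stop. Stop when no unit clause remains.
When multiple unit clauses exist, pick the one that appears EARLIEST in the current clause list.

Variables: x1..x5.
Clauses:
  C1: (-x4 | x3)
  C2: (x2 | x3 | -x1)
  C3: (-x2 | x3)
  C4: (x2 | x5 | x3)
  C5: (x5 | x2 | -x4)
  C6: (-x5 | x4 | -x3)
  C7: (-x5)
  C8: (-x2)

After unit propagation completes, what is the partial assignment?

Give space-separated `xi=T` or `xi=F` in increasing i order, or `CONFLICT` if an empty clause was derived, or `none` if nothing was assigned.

unit clause [-5] forces x5=F; simplify:
  drop 5 from [2, 5, 3] -> [2, 3]
  drop 5 from [5, 2, -4] -> [2, -4]
  satisfied 2 clause(s); 6 remain; assigned so far: [5]
unit clause [-2] forces x2=F; simplify:
  drop 2 from [2, 3, -1] -> [3, -1]
  drop 2 from [2, 3] -> [3]
  drop 2 from [2, -4] -> [-4]
  satisfied 2 clause(s); 4 remain; assigned so far: [2, 5]
unit clause [3] forces x3=T; simplify:
  satisfied 3 clause(s); 1 remain; assigned so far: [2, 3, 5]
unit clause [-4] forces x4=F; simplify:
  satisfied 1 clause(s); 0 remain; assigned so far: [2, 3, 4, 5]

Answer: x2=F x3=T x4=F x5=F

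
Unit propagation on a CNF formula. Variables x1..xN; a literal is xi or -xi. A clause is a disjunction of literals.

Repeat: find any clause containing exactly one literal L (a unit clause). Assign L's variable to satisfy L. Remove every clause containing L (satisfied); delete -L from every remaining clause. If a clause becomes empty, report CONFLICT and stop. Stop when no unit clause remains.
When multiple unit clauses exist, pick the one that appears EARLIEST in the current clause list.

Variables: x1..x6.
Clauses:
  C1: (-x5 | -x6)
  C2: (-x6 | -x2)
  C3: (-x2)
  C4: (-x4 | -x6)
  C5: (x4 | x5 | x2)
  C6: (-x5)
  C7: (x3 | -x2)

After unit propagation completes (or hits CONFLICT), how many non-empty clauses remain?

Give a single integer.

Answer: 0

Derivation:
unit clause [-2] forces x2=F; simplify:
  drop 2 from [4, 5, 2] -> [4, 5]
  satisfied 3 clause(s); 4 remain; assigned so far: [2]
unit clause [-5] forces x5=F; simplify:
  drop 5 from [4, 5] -> [4]
  satisfied 2 clause(s); 2 remain; assigned so far: [2, 5]
unit clause [4] forces x4=T; simplify:
  drop -4 from [-4, -6] -> [-6]
  satisfied 1 clause(s); 1 remain; assigned so far: [2, 4, 5]
unit clause [-6] forces x6=F; simplify:
  satisfied 1 clause(s); 0 remain; assigned so far: [2, 4, 5, 6]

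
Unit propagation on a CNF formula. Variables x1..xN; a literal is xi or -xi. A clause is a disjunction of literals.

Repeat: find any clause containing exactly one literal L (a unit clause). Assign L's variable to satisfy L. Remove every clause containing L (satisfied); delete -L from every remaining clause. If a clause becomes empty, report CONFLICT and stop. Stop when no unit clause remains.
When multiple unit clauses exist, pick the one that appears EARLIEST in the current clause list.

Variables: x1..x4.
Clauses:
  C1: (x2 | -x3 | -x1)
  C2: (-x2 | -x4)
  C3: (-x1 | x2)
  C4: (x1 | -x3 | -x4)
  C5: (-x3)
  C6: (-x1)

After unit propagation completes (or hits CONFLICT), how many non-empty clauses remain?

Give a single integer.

unit clause [-3] forces x3=F; simplify:
  satisfied 3 clause(s); 3 remain; assigned so far: [3]
unit clause [-1] forces x1=F; simplify:
  satisfied 2 clause(s); 1 remain; assigned so far: [1, 3]

Answer: 1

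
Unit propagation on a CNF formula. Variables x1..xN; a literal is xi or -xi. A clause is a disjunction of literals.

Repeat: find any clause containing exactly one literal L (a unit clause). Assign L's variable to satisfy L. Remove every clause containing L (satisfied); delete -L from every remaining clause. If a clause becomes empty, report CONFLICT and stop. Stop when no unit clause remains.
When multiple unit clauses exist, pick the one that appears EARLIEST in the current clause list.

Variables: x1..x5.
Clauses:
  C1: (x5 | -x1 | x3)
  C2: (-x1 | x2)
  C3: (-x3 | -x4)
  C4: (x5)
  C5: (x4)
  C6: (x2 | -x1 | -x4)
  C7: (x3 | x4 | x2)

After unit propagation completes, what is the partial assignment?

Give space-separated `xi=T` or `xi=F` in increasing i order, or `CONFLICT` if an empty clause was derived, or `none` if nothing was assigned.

unit clause [5] forces x5=T; simplify:
  satisfied 2 clause(s); 5 remain; assigned so far: [5]
unit clause [4] forces x4=T; simplify:
  drop -4 from [-3, -4] -> [-3]
  drop -4 from [2, -1, -4] -> [2, -1]
  satisfied 2 clause(s); 3 remain; assigned so far: [4, 5]
unit clause [-3] forces x3=F; simplify:
  satisfied 1 clause(s); 2 remain; assigned so far: [3, 4, 5]

Answer: x3=F x4=T x5=T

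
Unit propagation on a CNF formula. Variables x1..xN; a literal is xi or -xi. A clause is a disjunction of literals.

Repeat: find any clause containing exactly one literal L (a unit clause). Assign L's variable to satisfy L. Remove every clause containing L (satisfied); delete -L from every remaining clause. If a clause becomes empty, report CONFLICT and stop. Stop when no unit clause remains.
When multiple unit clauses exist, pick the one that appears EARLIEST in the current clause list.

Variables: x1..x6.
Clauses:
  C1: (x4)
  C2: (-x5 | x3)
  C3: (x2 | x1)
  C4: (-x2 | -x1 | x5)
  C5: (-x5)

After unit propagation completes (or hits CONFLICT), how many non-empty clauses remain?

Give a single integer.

unit clause [4] forces x4=T; simplify:
  satisfied 1 clause(s); 4 remain; assigned so far: [4]
unit clause [-5] forces x5=F; simplify:
  drop 5 from [-2, -1, 5] -> [-2, -1]
  satisfied 2 clause(s); 2 remain; assigned so far: [4, 5]

Answer: 2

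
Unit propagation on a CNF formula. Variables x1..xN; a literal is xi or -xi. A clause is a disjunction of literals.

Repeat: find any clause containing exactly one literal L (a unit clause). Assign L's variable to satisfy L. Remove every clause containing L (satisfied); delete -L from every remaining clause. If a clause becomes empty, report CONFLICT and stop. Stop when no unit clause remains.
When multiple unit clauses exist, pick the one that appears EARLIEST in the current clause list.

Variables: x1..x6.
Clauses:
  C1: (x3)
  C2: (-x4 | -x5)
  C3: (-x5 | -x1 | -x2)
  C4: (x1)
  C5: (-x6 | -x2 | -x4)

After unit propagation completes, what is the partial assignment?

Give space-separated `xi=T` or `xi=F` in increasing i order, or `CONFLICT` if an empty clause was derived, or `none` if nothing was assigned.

unit clause [3] forces x3=T; simplify:
  satisfied 1 clause(s); 4 remain; assigned so far: [3]
unit clause [1] forces x1=T; simplify:
  drop -1 from [-5, -1, -2] -> [-5, -2]
  satisfied 1 clause(s); 3 remain; assigned so far: [1, 3]

Answer: x1=T x3=T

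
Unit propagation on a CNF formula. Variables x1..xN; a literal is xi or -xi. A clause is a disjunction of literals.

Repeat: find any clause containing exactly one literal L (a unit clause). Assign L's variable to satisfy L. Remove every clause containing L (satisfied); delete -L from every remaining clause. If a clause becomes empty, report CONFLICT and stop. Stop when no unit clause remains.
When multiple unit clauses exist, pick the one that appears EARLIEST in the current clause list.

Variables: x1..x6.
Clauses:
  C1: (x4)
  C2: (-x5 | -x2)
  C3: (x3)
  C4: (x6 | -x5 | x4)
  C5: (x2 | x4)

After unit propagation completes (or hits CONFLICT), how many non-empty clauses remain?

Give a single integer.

unit clause [4] forces x4=T; simplify:
  satisfied 3 clause(s); 2 remain; assigned so far: [4]
unit clause [3] forces x3=T; simplify:
  satisfied 1 clause(s); 1 remain; assigned so far: [3, 4]

Answer: 1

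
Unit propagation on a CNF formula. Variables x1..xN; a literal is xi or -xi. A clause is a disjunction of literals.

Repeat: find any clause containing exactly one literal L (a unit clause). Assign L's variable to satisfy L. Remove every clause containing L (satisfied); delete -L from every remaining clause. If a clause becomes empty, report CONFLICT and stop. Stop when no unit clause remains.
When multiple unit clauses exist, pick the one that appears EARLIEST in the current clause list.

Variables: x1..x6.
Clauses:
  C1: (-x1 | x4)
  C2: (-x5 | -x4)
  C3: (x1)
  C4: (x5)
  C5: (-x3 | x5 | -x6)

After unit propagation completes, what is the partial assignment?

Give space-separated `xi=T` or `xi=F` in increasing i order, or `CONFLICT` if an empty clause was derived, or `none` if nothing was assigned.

Answer: CONFLICT

Derivation:
unit clause [1] forces x1=T; simplify:
  drop -1 from [-1, 4] -> [4]
  satisfied 1 clause(s); 4 remain; assigned so far: [1]
unit clause [4] forces x4=T; simplify:
  drop -4 from [-5, -4] -> [-5]
  satisfied 1 clause(s); 3 remain; assigned so far: [1, 4]
unit clause [-5] forces x5=F; simplify:
  drop 5 from [5] -> [] (empty!)
  drop 5 from [-3, 5, -6] -> [-3, -6]
  satisfied 1 clause(s); 2 remain; assigned so far: [1, 4, 5]
CONFLICT (empty clause)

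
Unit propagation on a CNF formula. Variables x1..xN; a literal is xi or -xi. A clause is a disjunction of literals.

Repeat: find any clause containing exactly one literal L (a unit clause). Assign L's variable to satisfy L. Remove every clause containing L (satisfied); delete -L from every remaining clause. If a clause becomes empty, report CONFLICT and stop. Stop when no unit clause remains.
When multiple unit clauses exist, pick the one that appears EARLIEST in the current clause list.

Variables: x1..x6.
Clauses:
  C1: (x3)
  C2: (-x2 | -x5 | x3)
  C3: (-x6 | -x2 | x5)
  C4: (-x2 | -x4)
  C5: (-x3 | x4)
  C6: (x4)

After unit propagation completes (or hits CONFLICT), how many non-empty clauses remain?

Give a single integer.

unit clause [3] forces x3=T; simplify:
  drop -3 from [-3, 4] -> [4]
  satisfied 2 clause(s); 4 remain; assigned so far: [3]
unit clause [4] forces x4=T; simplify:
  drop -4 from [-2, -4] -> [-2]
  satisfied 2 clause(s); 2 remain; assigned so far: [3, 4]
unit clause [-2] forces x2=F; simplify:
  satisfied 2 clause(s); 0 remain; assigned so far: [2, 3, 4]

Answer: 0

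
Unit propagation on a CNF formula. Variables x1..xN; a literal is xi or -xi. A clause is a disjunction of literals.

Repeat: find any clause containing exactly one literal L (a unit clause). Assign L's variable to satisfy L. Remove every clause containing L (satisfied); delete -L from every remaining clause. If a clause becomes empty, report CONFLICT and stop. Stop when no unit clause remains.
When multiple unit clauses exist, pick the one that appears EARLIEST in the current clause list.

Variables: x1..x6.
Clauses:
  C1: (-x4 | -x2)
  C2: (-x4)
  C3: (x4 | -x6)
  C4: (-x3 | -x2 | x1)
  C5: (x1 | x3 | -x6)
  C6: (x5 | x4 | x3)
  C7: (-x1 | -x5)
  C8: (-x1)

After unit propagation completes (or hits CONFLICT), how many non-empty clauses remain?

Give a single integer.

Answer: 2

Derivation:
unit clause [-4] forces x4=F; simplify:
  drop 4 from [4, -6] -> [-6]
  drop 4 from [5, 4, 3] -> [5, 3]
  satisfied 2 clause(s); 6 remain; assigned so far: [4]
unit clause [-6] forces x6=F; simplify:
  satisfied 2 clause(s); 4 remain; assigned so far: [4, 6]
unit clause [-1] forces x1=F; simplify:
  drop 1 from [-3, -2, 1] -> [-3, -2]
  satisfied 2 clause(s); 2 remain; assigned so far: [1, 4, 6]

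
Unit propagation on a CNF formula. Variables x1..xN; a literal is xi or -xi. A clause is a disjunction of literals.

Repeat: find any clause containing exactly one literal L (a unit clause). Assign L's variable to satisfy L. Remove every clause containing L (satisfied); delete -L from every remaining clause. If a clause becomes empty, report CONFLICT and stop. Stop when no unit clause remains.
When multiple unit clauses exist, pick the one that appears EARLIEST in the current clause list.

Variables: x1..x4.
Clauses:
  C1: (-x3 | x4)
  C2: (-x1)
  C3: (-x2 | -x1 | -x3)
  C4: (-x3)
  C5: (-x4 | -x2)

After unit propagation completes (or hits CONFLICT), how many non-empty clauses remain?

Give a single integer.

Answer: 1

Derivation:
unit clause [-1] forces x1=F; simplify:
  satisfied 2 clause(s); 3 remain; assigned so far: [1]
unit clause [-3] forces x3=F; simplify:
  satisfied 2 clause(s); 1 remain; assigned so far: [1, 3]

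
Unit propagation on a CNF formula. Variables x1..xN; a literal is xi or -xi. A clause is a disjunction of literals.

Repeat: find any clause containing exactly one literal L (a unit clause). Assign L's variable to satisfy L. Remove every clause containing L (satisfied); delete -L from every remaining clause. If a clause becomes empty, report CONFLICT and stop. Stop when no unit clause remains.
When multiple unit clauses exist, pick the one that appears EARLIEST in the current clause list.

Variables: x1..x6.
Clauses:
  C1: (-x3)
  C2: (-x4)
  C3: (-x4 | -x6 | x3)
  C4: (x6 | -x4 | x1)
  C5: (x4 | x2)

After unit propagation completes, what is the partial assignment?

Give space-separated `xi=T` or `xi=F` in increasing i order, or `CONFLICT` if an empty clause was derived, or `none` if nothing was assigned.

unit clause [-3] forces x3=F; simplify:
  drop 3 from [-4, -6, 3] -> [-4, -6]
  satisfied 1 clause(s); 4 remain; assigned so far: [3]
unit clause [-4] forces x4=F; simplify:
  drop 4 from [4, 2] -> [2]
  satisfied 3 clause(s); 1 remain; assigned so far: [3, 4]
unit clause [2] forces x2=T; simplify:
  satisfied 1 clause(s); 0 remain; assigned so far: [2, 3, 4]

Answer: x2=T x3=F x4=F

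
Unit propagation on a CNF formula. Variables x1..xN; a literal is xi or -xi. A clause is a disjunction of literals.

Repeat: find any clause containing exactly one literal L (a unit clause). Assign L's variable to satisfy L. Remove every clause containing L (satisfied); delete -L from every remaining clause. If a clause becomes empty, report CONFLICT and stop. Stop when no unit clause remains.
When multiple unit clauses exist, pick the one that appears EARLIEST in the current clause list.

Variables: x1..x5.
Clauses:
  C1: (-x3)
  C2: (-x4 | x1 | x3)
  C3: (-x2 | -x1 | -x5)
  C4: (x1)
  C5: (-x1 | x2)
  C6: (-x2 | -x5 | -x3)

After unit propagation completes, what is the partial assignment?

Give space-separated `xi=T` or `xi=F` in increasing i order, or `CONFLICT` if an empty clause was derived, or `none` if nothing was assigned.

unit clause [-3] forces x3=F; simplify:
  drop 3 from [-4, 1, 3] -> [-4, 1]
  satisfied 2 clause(s); 4 remain; assigned so far: [3]
unit clause [1] forces x1=T; simplify:
  drop -1 from [-2, -1, -5] -> [-2, -5]
  drop -1 from [-1, 2] -> [2]
  satisfied 2 clause(s); 2 remain; assigned so far: [1, 3]
unit clause [2] forces x2=T; simplify:
  drop -2 from [-2, -5] -> [-5]
  satisfied 1 clause(s); 1 remain; assigned so far: [1, 2, 3]
unit clause [-5] forces x5=F; simplify:
  satisfied 1 clause(s); 0 remain; assigned so far: [1, 2, 3, 5]

Answer: x1=T x2=T x3=F x5=F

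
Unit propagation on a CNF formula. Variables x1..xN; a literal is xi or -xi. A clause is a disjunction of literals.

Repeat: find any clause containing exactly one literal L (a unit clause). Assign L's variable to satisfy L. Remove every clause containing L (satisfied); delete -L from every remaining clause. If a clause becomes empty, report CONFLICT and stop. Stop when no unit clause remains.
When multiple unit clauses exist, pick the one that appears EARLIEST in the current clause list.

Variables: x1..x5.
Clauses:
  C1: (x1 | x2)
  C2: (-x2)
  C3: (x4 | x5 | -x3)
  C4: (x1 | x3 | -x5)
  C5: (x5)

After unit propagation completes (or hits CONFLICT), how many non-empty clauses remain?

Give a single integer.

unit clause [-2] forces x2=F; simplify:
  drop 2 from [1, 2] -> [1]
  satisfied 1 clause(s); 4 remain; assigned so far: [2]
unit clause [1] forces x1=T; simplify:
  satisfied 2 clause(s); 2 remain; assigned so far: [1, 2]
unit clause [5] forces x5=T; simplify:
  satisfied 2 clause(s); 0 remain; assigned so far: [1, 2, 5]

Answer: 0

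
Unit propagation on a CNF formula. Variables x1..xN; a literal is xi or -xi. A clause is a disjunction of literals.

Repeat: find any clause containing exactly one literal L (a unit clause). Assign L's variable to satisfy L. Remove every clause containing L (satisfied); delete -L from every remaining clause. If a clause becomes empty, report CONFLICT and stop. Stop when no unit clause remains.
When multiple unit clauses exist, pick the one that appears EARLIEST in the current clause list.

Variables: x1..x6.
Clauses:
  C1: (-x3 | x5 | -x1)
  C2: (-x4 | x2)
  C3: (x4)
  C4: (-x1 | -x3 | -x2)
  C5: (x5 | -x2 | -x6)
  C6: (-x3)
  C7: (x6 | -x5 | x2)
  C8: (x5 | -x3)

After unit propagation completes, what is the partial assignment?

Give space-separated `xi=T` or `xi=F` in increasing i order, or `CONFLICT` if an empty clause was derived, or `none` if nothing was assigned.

unit clause [4] forces x4=T; simplify:
  drop -4 from [-4, 2] -> [2]
  satisfied 1 clause(s); 7 remain; assigned so far: [4]
unit clause [2] forces x2=T; simplify:
  drop -2 from [-1, -3, -2] -> [-1, -3]
  drop -2 from [5, -2, -6] -> [5, -6]
  satisfied 2 clause(s); 5 remain; assigned so far: [2, 4]
unit clause [-3] forces x3=F; simplify:
  satisfied 4 clause(s); 1 remain; assigned so far: [2, 3, 4]

Answer: x2=T x3=F x4=T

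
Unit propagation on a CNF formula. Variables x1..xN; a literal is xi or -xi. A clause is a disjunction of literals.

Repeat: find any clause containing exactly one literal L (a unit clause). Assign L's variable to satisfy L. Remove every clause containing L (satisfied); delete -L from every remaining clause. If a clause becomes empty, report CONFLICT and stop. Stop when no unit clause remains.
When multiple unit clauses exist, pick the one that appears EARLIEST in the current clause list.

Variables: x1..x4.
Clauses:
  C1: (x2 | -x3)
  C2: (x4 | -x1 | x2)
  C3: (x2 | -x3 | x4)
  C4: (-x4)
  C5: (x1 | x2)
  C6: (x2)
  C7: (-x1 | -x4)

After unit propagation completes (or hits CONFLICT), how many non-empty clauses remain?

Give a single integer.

unit clause [-4] forces x4=F; simplify:
  drop 4 from [4, -1, 2] -> [-1, 2]
  drop 4 from [2, -3, 4] -> [2, -3]
  satisfied 2 clause(s); 5 remain; assigned so far: [4]
unit clause [2] forces x2=T; simplify:
  satisfied 5 clause(s); 0 remain; assigned so far: [2, 4]

Answer: 0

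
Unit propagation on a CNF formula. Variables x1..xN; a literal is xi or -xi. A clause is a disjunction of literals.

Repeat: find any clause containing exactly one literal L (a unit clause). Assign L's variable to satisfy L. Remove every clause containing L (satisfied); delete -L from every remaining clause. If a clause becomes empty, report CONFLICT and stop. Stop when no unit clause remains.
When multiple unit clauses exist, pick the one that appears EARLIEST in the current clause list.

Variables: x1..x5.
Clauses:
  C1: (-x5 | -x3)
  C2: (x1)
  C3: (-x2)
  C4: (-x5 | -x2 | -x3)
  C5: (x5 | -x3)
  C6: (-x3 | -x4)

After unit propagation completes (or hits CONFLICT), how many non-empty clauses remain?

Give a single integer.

Answer: 3

Derivation:
unit clause [1] forces x1=T; simplify:
  satisfied 1 clause(s); 5 remain; assigned so far: [1]
unit clause [-2] forces x2=F; simplify:
  satisfied 2 clause(s); 3 remain; assigned so far: [1, 2]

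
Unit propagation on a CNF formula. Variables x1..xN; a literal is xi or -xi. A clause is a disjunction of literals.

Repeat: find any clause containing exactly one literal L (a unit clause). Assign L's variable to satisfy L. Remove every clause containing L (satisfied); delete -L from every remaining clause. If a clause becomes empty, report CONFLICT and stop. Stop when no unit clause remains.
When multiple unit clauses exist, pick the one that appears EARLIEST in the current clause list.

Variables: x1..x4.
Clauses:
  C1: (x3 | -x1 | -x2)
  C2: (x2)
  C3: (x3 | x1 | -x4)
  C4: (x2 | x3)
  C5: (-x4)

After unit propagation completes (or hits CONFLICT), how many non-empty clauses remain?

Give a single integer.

unit clause [2] forces x2=T; simplify:
  drop -2 from [3, -1, -2] -> [3, -1]
  satisfied 2 clause(s); 3 remain; assigned so far: [2]
unit clause [-4] forces x4=F; simplify:
  satisfied 2 clause(s); 1 remain; assigned so far: [2, 4]

Answer: 1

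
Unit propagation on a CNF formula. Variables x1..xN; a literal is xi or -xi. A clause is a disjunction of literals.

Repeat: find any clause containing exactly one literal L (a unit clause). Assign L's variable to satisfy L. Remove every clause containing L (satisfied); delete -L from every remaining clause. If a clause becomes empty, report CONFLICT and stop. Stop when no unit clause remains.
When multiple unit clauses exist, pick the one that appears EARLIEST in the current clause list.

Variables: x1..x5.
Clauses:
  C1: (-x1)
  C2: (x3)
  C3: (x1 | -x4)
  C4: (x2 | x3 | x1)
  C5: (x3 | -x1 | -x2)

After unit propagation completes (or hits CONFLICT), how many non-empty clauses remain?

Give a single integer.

unit clause [-1] forces x1=F; simplify:
  drop 1 from [1, -4] -> [-4]
  drop 1 from [2, 3, 1] -> [2, 3]
  satisfied 2 clause(s); 3 remain; assigned so far: [1]
unit clause [3] forces x3=T; simplify:
  satisfied 2 clause(s); 1 remain; assigned so far: [1, 3]
unit clause [-4] forces x4=F; simplify:
  satisfied 1 clause(s); 0 remain; assigned so far: [1, 3, 4]

Answer: 0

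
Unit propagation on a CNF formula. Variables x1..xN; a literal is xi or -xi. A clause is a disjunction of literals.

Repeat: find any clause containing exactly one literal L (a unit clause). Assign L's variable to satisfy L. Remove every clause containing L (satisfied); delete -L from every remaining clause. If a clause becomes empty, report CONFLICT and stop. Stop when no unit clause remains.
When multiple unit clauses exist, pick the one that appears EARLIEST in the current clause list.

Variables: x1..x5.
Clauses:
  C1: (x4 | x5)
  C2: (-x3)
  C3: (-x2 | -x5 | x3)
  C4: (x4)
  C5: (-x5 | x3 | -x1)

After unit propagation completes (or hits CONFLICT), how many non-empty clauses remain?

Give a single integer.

Answer: 2

Derivation:
unit clause [-3] forces x3=F; simplify:
  drop 3 from [-2, -5, 3] -> [-2, -5]
  drop 3 from [-5, 3, -1] -> [-5, -1]
  satisfied 1 clause(s); 4 remain; assigned so far: [3]
unit clause [4] forces x4=T; simplify:
  satisfied 2 clause(s); 2 remain; assigned so far: [3, 4]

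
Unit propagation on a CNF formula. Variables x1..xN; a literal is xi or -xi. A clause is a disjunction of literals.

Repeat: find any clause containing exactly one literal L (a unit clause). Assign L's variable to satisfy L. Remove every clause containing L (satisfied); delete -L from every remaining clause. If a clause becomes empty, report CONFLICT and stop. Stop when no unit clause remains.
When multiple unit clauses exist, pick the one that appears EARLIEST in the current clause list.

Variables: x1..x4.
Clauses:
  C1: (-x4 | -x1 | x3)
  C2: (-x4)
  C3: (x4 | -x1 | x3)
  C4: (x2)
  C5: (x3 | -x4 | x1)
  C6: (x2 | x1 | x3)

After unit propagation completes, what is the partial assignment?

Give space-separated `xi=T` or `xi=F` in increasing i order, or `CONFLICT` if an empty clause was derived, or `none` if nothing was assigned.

unit clause [-4] forces x4=F; simplify:
  drop 4 from [4, -1, 3] -> [-1, 3]
  satisfied 3 clause(s); 3 remain; assigned so far: [4]
unit clause [2] forces x2=T; simplify:
  satisfied 2 clause(s); 1 remain; assigned so far: [2, 4]

Answer: x2=T x4=F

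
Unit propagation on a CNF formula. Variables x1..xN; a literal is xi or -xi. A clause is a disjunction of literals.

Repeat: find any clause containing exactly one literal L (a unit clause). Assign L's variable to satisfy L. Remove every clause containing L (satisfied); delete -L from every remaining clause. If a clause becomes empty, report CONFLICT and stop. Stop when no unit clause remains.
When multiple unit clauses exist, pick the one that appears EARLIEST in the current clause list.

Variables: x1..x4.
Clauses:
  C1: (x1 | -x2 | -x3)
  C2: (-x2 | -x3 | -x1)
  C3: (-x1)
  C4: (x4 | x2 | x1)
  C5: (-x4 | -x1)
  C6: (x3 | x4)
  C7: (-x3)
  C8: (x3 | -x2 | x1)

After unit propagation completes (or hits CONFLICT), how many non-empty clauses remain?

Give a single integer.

Answer: 0

Derivation:
unit clause [-1] forces x1=F; simplify:
  drop 1 from [1, -2, -3] -> [-2, -3]
  drop 1 from [4, 2, 1] -> [4, 2]
  drop 1 from [3, -2, 1] -> [3, -2]
  satisfied 3 clause(s); 5 remain; assigned so far: [1]
unit clause [-3] forces x3=F; simplify:
  drop 3 from [3, 4] -> [4]
  drop 3 from [3, -2] -> [-2]
  satisfied 2 clause(s); 3 remain; assigned so far: [1, 3]
unit clause [4] forces x4=T; simplify:
  satisfied 2 clause(s); 1 remain; assigned so far: [1, 3, 4]
unit clause [-2] forces x2=F; simplify:
  satisfied 1 clause(s); 0 remain; assigned so far: [1, 2, 3, 4]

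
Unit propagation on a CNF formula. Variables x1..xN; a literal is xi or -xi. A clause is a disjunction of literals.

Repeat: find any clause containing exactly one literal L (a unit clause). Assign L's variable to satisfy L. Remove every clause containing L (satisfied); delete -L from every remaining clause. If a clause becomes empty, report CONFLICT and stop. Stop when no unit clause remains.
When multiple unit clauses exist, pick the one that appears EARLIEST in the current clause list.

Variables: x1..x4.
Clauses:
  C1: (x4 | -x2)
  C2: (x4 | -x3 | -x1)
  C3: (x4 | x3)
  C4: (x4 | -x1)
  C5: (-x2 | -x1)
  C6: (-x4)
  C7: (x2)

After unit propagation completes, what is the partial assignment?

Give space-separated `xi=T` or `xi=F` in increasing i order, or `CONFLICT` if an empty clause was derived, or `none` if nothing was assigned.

unit clause [-4] forces x4=F; simplify:
  drop 4 from [4, -2] -> [-2]
  drop 4 from [4, -3, -1] -> [-3, -1]
  drop 4 from [4, 3] -> [3]
  drop 4 from [4, -1] -> [-1]
  satisfied 1 clause(s); 6 remain; assigned so far: [4]
unit clause [-2] forces x2=F; simplify:
  drop 2 from [2] -> [] (empty!)
  satisfied 2 clause(s); 4 remain; assigned so far: [2, 4]
CONFLICT (empty clause)

Answer: CONFLICT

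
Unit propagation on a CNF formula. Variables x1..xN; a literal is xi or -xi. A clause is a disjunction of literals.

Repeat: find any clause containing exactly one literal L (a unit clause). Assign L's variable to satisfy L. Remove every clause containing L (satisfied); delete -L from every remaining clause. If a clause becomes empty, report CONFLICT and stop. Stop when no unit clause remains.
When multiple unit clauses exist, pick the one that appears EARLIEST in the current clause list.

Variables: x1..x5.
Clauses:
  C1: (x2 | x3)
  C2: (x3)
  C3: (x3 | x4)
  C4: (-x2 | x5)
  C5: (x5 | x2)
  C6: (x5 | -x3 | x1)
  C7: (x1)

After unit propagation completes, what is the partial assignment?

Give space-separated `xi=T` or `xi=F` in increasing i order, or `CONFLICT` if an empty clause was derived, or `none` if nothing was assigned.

Answer: x1=T x3=T

Derivation:
unit clause [3] forces x3=T; simplify:
  drop -3 from [5, -3, 1] -> [5, 1]
  satisfied 3 clause(s); 4 remain; assigned so far: [3]
unit clause [1] forces x1=T; simplify:
  satisfied 2 clause(s); 2 remain; assigned so far: [1, 3]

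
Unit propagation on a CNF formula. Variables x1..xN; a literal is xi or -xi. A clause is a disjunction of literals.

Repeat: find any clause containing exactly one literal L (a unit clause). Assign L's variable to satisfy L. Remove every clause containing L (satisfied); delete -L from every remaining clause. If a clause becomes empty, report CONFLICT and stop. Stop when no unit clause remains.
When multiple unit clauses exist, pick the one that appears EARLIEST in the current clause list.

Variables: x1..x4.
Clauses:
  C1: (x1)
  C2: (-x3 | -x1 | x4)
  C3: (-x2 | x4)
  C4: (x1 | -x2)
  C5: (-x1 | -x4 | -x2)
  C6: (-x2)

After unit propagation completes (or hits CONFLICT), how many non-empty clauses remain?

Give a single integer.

Answer: 1

Derivation:
unit clause [1] forces x1=T; simplify:
  drop -1 from [-3, -1, 4] -> [-3, 4]
  drop -1 from [-1, -4, -2] -> [-4, -2]
  satisfied 2 clause(s); 4 remain; assigned so far: [1]
unit clause [-2] forces x2=F; simplify:
  satisfied 3 clause(s); 1 remain; assigned so far: [1, 2]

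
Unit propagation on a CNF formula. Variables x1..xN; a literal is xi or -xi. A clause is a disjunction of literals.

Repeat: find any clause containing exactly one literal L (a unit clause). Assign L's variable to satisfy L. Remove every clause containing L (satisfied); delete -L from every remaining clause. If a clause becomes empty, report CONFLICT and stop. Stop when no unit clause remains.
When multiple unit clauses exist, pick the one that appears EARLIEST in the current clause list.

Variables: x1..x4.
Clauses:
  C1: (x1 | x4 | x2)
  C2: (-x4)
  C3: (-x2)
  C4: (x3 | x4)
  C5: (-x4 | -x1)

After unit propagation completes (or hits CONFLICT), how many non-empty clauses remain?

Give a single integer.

unit clause [-4] forces x4=F; simplify:
  drop 4 from [1, 4, 2] -> [1, 2]
  drop 4 from [3, 4] -> [3]
  satisfied 2 clause(s); 3 remain; assigned so far: [4]
unit clause [-2] forces x2=F; simplify:
  drop 2 from [1, 2] -> [1]
  satisfied 1 clause(s); 2 remain; assigned so far: [2, 4]
unit clause [1] forces x1=T; simplify:
  satisfied 1 clause(s); 1 remain; assigned so far: [1, 2, 4]
unit clause [3] forces x3=T; simplify:
  satisfied 1 clause(s); 0 remain; assigned so far: [1, 2, 3, 4]

Answer: 0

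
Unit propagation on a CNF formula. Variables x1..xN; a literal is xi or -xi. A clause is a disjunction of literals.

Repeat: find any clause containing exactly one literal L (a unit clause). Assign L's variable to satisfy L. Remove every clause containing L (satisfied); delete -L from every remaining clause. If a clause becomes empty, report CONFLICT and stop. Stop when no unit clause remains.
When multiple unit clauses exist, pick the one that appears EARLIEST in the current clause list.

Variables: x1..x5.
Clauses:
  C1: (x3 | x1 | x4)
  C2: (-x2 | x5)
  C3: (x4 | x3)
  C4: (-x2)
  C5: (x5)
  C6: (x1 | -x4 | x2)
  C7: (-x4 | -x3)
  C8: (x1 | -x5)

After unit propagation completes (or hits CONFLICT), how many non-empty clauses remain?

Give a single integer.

unit clause [-2] forces x2=F; simplify:
  drop 2 from [1, -4, 2] -> [1, -4]
  satisfied 2 clause(s); 6 remain; assigned so far: [2]
unit clause [5] forces x5=T; simplify:
  drop -5 from [1, -5] -> [1]
  satisfied 1 clause(s); 5 remain; assigned so far: [2, 5]
unit clause [1] forces x1=T; simplify:
  satisfied 3 clause(s); 2 remain; assigned so far: [1, 2, 5]

Answer: 2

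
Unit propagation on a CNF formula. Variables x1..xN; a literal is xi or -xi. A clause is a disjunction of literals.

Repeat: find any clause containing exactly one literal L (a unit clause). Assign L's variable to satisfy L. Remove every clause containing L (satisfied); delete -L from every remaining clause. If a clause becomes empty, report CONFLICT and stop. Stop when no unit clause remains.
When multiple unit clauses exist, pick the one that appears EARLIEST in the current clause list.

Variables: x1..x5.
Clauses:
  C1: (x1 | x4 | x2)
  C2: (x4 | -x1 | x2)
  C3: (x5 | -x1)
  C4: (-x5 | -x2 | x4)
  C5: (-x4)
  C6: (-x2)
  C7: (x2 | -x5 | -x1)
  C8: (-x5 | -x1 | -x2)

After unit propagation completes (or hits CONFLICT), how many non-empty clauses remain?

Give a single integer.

unit clause [-4] forces x4=F; simplify:
  drop 4 from [1, 4, 2] -> [1, 2]
  drop 4 from [4, -1, 2] -> [-1, 2]
  drop 4 from [-5, -2, 4] -> [-5, -2]
  satisfied 1 clause(s); 7 remain; assigned so far: [4]
unit clause [-2] forces x2=F; simplify:
  drop 2 from [1, 2] -> [1]
  drop 2 from [-1, 2] -> [-1]
  drop 2 from [2, -5, -1] -> [-5, -1]
  satisfied 3 clause(s); 4 remain; assigned so far: [2, 4]
unit clause [1] forces x1=T; simplify:
  drop -1 from [-1] -> [] (empty!)
  drop -1 from [5, -1] -> [5]
  drop -1 from [-5, -1] -> [-5]
  satisfied 1 clause(s); 3 remain; assigned so far: [1, 2, 4]
CONFLICT (empty clause)

Answer: 2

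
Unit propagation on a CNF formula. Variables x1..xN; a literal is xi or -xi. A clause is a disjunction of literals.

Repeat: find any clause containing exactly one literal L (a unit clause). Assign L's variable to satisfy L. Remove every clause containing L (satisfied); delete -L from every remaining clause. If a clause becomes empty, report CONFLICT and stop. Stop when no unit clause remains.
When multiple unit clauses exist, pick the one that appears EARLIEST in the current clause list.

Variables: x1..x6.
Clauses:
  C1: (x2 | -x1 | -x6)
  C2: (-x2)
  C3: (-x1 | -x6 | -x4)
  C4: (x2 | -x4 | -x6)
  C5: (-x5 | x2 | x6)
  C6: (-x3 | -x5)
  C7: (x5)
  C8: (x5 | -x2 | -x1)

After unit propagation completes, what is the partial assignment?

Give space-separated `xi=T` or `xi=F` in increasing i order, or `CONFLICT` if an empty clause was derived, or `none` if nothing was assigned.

unit clause [-2] forces x2=F; simplify:
  drop 2 from [2, -1, -6] -> [-1, -6]
  drop 2 from [2, -4, -6] -> [-4, -6]
  drop 2 from [-5, 2, 6] -> [-5, 6]
  satisfied 2 clause(s); 6 remain; assigned so far: [2]
unit clause [5] forces x5=T; simplify:
  drop -5 from [-5, 6] -> [6]
  drop -5 from [-3, -5] -> [-3]
  satisfied 1 clause(s); 5 remain; assigned so far: [2, 5]
unit clause [6] forces x6=T; simplify:
  drop -6 from [-1, -6] -> [-1]
  drop -6 from [-1, -6, -4] -> [-1, -4]
  drop -6 from [-4, -6] -> [-4]
  satisfied 1 clause(s); 4 remain; assigned so far: [2, 5, 6]
unit clause [-1] forces x1=F; simplify:
  satisfied 2 clause(s); 2 remain; assigned so far: [1, 2, 5, 6]
unit clause [-4] forces x4=F; simplify:
  satisfied 1 clause(s); 1 remain; assigned so far: [1, 2, 4, 5, 6]
unit clause [-3] forces x3=F; simplify:
  satisfied 1 clause(s); 0 remain; assigned so far: [1, 2, 3, 4, 5, 6]

Answer: x1=F x2=F x3=F x4=F x5=T x6=T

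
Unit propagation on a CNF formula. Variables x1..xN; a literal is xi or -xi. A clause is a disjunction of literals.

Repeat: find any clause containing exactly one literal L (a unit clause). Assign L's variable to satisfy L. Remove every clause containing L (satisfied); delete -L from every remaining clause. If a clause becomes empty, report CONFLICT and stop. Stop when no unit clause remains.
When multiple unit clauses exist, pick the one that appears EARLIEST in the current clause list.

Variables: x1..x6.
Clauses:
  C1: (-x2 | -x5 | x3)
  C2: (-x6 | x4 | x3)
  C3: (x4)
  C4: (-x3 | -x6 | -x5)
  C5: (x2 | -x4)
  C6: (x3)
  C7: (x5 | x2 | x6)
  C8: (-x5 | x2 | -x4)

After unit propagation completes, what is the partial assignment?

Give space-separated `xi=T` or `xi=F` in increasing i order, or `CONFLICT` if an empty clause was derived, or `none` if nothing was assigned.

unit clause [4] forces x4=T; simplify:
  drop -4 from [2, -4] -> [2]
  drop -4 from [-5, 2, -4] -> [-5, 2]
  satisfied 2 clause(s); 6 remain; assigned so far: [4]
unit clause [2] forces x2=T; simplify:
  drop -2 from [-2, -5, 3] -> [-5, 3]
  satisfied 3 clause(s); 3 remain; assigned so far: [2, 4]
unit clause [3] forces x3=T; simplify:
  drop -3 from [-3, -6, -5] -> [-6, -5]
  satisfied 2 clause(s); 1 remain; assigned so far: [2, 3, 4]

Answer: x2=T x3=T x4=T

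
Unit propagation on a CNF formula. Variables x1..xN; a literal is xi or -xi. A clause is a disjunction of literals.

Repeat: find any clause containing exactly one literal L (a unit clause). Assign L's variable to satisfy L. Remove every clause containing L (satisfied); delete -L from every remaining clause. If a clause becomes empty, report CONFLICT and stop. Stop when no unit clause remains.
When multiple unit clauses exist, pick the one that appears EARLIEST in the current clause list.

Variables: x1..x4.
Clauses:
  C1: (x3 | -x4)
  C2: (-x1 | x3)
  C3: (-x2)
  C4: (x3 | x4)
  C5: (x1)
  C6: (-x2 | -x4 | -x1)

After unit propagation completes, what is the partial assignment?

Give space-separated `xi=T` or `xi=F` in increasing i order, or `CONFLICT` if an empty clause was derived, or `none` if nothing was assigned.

unit clause [-2] forces x2=F; simplify:
  satisfied 2 clause(s); 4 remain; assigned so far: [2]
unit clause [1] forces x1=T; simplify:
  drop -1 from [-1, 3] -> [3]
  satisfied 1 clause(s); 3 remain; assigned so far: [1, 2]
unit clause [3] forces x3=T; simplify:
  satisfied 3 clause(s); 0 remain; assigned so far: [1, 2, 3]

Answer: x1=T x2=F x3=T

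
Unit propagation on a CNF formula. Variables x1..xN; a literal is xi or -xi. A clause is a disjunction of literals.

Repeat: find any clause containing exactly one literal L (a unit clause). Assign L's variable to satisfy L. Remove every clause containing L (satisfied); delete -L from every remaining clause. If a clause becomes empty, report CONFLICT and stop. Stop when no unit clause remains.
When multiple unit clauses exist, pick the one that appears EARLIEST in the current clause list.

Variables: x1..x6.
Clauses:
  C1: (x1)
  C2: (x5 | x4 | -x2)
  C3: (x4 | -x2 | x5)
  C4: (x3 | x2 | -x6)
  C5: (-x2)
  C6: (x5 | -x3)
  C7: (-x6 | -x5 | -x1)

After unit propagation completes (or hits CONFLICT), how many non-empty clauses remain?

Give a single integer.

unit clause [1] forces x1=T; simplify:
  drop -1 from [-6, -5, -1] -> [-6, -5]
  satisfied 1 clause(s); 6 remain; assigned so far: [1]
unit clause [-2] forces x2=F; simplify:
  drop 2 from [3, 2, -6] -> [3, -6]
  satisfied 3 clause(s); 3 remain; assigned so far: [1, 2]

Answer: 3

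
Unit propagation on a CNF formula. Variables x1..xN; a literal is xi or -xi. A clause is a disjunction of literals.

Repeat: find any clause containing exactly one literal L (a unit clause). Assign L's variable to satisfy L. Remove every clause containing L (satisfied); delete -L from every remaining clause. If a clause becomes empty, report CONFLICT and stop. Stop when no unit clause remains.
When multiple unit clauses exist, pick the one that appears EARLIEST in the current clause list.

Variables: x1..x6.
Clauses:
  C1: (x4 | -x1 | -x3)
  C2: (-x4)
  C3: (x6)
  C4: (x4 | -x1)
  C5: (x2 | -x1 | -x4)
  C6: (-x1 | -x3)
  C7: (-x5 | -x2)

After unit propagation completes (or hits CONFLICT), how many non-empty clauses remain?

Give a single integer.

unit clause [-4] forces x4=F; simplify:
  drop 4 from [4, -1, -3] -> [-1, -3]
  drop 4 from [4, -1] -> [-1]
  satisfied 2 clause(s); 5 remain; assigned so far: [4]
unit clause [6] forces x6=T; simplify:
  satisfied 1 clause(s); 4 remain; assigned so far: [4, 6]
unit clause [-1] forces x1=F; simplify:
  satisfied 3 clause(s); 1 remain; assigned so far: [1, 4, 6]

Answer: 1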